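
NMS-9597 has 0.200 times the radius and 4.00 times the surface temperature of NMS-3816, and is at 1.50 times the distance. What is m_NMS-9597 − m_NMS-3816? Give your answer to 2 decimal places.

-1.65

L_NMS-9597/L_NMS-3816 = (0.200)²(4.00)⁴ = 10.24.
F_NMS-9597/F_NMS-3816 = (L_NMS-9597/L_NMS-3816)/(d_NMS-9597/d_NMS-3816)² = 10.24/2.250 = 4.551.
m_NMS-9597 − m_NMS-3816 = −2.5 log₁₀(4.551) = -1.65.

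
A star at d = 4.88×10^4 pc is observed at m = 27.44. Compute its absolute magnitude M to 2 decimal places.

9.00

M = m − 5 log₁₀(d/10 pc) = 27.44 − 5 log₁₀(4.88×10^4/10)
  = 27.44 − 5 × 3.688 = 27.44 − 18.44 = 9.00.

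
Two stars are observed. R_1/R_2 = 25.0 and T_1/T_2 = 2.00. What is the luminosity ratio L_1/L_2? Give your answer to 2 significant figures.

From the Stefan–Boltzmann law, L ∝ R²T⁴, so
L_1/L_2 = (R_1/R_2)² (T_1/T_2)⁴ = (25.0)² × (2.00)⁴ = 625.0 × 16.00 = 1.000×10^4.

1.0×10^4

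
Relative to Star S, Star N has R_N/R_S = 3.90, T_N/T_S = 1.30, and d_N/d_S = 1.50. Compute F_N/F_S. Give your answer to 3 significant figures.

L_N/L_S = (R_N/R_S)²(T_N/T_S)⁴ = (3.90)² × (1.30)⁴ = 43.44.
F_N/F_S = (L_N/L_S)/(d_N/d_S)² = 43.44 / (1.50)² = 19.31.

19.3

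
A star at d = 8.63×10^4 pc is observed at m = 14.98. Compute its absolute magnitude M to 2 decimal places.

M = m − 5 log₁₀(d/10 pc) = 14.98 − 5 log₁₀(8.63×10^4/10)
  = 14.98 − 5 × 3.936 = 14.98 − 19.68 = -4.70.

-4.70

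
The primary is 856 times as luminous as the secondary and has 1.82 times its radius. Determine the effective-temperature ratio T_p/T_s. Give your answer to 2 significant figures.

L ∝ R²T⁴ gives T ∝ (L/R²)^(1/4), so
T_p/T_s = (856 / 1.82²)^(1/4) = (258.4)^(1/4) = 4.009.

4.0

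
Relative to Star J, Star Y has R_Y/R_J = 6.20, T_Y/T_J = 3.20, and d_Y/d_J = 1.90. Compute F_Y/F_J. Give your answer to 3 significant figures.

L_Y/L_J = (R_Y/R_J)²(T_Y/T_J)⁴ = (6.20)² × (3.20)⁴ = 4031.
F_Y/F_J = (L_Y/L_J)/(d_Y/d_J)² = 4031 / (1.90)² = 1117.

1.12×10^3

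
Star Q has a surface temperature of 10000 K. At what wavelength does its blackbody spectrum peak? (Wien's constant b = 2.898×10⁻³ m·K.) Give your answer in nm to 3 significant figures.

λ_max = b/T = 2.898×10⁻³ / 10000 = 2.90×10^-7 m = 289.8 nm.

290 nm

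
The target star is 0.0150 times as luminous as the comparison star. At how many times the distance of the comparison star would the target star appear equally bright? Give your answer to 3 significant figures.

Equal flux requires L_t/d_t² = L_c/d_c², so d_t/d_c = √(L_t/L_c)
= √(0.0150) = 0.1225.

0.122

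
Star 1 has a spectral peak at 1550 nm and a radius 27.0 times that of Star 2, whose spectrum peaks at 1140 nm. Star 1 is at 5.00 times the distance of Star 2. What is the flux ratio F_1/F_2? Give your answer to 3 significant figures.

Wien's law: T_1/T_2 = λ_2/λ_1 = 1140/1550 = 0.7355.
L_1/L_2 = (R_1/R_2)²(T_1/T_2)⁴ = (27.0)²(0.7355)⁴ = 213.3.
F_1/F_2 = (L_1/L_2)/(d_1/d_2)² = 213.3/(5.00)² = 8.533.

8.53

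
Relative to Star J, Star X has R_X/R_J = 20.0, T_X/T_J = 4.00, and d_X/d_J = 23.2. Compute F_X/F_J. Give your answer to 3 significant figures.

190

L_X/L_J = (R_X/R_J)²(T_X/T_J)⁴ = (20.0)² × (4.00)⁴ = 1.024×10^5.
F_X/F_J = (L_X/L_J)/(d_X/d_J)² = 1.024×10^5 / (23.2)² = 190.2.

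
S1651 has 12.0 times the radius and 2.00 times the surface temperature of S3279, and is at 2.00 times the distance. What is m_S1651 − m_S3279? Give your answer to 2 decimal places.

L_S1651/L_S3279 = (12.0)²(2.00)⁴ = 2304.
F_S1651/F_S3279 = (L_S1651/L_S3279)/(d_S1651/d_S3279)² = 2304/4.000 = 576.0.
m_S1651 − m_S3279 = −2.5 log₁₀(576.0) = -6.90.

-6.90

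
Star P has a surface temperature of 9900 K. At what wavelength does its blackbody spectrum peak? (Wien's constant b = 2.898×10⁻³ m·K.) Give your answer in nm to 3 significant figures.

293 nm

λ_max = b/T = 2.898×10⁻³ / 9900 = 2.93×10^-7 m = 292.7 nm.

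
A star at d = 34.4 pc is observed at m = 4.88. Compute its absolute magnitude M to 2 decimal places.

2.20

M = m − 5 log₁₀(d/10 pc) = 4.88 − 5 log₁₀(34.4/10)
  = 4.88 − 5 × 0.537 = 4.88 − 2.68 = 2.20.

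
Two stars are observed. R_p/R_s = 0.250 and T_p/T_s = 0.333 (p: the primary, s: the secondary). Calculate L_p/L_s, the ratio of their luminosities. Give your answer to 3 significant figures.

7.69×10^-4

From the Stefan–Boltzmann law, L ∝ R²T⁴, so
L_p/L_s = (R_p/R_s)² (T_p/T_s)⁴ = (0.250)² × (0.333)⁴ = 0.06250 × 0.01230 = 7.685×10^-4.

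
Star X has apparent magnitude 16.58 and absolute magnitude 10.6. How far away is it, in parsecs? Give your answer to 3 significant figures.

m − M = 5 log₁₀(d/10 pc)
16.58 − (10.6) = 5.98 = 5 log₁₀(d/10)
d = 10 × 10^(5.98/5) = 10 × 10^1.196 = 157.0 pc.

157 pc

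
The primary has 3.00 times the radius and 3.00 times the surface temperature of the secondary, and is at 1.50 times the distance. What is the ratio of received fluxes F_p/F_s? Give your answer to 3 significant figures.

324

L_p/L_s = (R_p/R_s)²(T_p/T_s)⁴ = (3.00)² × (3.00)⁴ = 729.0.
F_p/F_s = (L_p/L_s)/(d_p/d_s)² = 729.0 / (1.50)² = 324.0.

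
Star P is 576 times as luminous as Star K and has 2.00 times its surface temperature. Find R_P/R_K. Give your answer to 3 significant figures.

6.00

L ∝ R²T⁴ gives R ∝ √L / T², so
R_P/R_K = √(576) / (2.00)² = 24.00 / 4.000 = 6.000.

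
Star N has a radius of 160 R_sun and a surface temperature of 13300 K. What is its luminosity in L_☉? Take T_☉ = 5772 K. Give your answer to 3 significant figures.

L/L_☉ = (R/R_☉)² (T/T_☉)⁴ = (160)² × (13300/5772)⁴
       = 2.560×10^4 × (2.304)⁴ = 2.560×10^4 × 28.19 = 7.217×10^5.

7.22×10^5 L_☉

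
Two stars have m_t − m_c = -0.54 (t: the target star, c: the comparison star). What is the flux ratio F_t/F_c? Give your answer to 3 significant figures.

F_t/F_c = 10^(−(m_t − m_c)/2.5) = 10^(0.54/2.5) = 10^0.216 = 1.644.

1.64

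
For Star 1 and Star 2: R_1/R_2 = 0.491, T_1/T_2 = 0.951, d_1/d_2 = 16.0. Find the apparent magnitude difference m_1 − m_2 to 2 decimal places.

L_1/L_2 = (0.491)²(0.951)⁴ = 0.1972.
F_1/F_2 = (L_1/L_2)/(d_1/d_2)² = 0.1972/256.0 = 7.703×10^-4.
m_1 − m_2 = −2.5 log₁₀(7.703×10^-4) = 7.78.

7.78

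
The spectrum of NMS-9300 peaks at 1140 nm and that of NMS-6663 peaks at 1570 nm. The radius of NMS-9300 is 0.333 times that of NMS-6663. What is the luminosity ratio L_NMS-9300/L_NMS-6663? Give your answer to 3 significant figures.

0.399

Wien's law gives T ∝ 1/λ_max, so T_NMS-9300/T_NMS-6663 = λ_NMS-6663/λ_NMS-9300 = 1570/1140 = 1.377.
Then L ∝ R²T⁴ gives L_NMS-9300/L_NMS-6663 = (0.333)² × (1.377)⁴ = 0.1109 × 3.597 = 0.3989.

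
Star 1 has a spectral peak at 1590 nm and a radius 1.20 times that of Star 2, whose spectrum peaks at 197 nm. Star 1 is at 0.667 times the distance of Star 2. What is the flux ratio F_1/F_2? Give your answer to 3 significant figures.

7.63×10^-4

Wien's law: T_1/T_2 = λ_2/λ_1 = 197/1590 = 0.1239.
L_1/L_2 = (R_1/R_2)²(T_1/T_2)⁴ = (1.20)²(0.1239)⁴ = 3.393×10^-4.
F_1/F_2 = (L_1/L_2)/(d_1/d_2)² = 3.393×10^-4/(0.667)² = 7.628×10^-4.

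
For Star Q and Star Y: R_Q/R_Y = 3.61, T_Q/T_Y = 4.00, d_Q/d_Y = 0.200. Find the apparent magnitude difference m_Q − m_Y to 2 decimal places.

-12.30

L_Q/L_Y = (3.61)²(4.00)⁴ = 3336.
F_Q/F_Y = (L_Q/L_Y)/(d_Q/d_Y)² = 3336/0.04000 = 8.341×10^4.
m_Q − m_Y = −2.5 log₁₀(8.341×10^4) = -12.30.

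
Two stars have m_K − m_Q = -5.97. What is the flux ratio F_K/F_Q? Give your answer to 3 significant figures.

244

F_K/F_Q = 10^(−(m_K − m_Q)/2.5) = 10^(5.97/2.5) = 10^2.388 = 244.3.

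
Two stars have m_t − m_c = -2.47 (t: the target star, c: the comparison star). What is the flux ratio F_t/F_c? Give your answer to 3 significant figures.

F_t/F_c = 10^(−(m_t − m_c)/2.5) = 10^(2.47/2.5) = 10^0.988 = 9.727.

9.73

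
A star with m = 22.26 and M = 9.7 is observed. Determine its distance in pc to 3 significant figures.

m − M = 5 log₁₀(d/10 pc)
22.26 − (9.7) = 12.56 = 5 log₁₀(d/10)
d = 10 × 10^(12.56/5) = 10 × 10^2.512 = 3251 pc.

3.25×10^3 pc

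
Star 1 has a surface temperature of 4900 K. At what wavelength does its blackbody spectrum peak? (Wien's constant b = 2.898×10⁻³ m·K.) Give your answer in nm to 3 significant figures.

591 nm

λ_max = b/T = 2.898×10⁻³ / 4900 = 5.91×10^-7 m = 591.4 nm.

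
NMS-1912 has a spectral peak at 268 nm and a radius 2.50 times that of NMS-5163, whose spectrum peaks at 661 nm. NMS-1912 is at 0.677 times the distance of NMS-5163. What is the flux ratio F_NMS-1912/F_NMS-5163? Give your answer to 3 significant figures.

505

Wien's law: T_NMS-1912/T_NMS-5163 = λ_NMS-5163/λ_NMS-1912 = 661/268 = 2.466.
L_NMS-1912/L_NMS-5163 = (R_NMS-1912/R_NMS-5163)²(T_NMS-1912/T_NMS-5163)⁴ = (2.50)²(2.466)⁴ = 231.3.
F_NMS-1912/F_NMS-5163 = (L_NMS-1912/L_NMS-5163)/(d_NMS-1912/d_NMS-5163)² = 231.3/(0.677)² = 504.6.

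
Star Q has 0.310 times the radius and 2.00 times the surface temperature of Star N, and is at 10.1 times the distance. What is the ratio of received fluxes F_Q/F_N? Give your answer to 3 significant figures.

0.0151

L_Q/L_N = (R_Q/R_N)²(T_Q/T_N)⁴ = (0.310)² × (2.00)⁴ = 1.538.
F_Q/F_N = (L_Q/L_N)/(d_Q/d_N)² = 1.538 / (10.1)² = 0.01507.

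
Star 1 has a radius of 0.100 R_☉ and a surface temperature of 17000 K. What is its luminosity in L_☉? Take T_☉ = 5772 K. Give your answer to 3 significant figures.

L/L_☉ = (R/R_☉)² (T/T_☉)⁴ = (0.100)² × (17000/5772)⁴
       = 0.01000 × (2.945)⁴ = 0.01000 × 75.25 = 0.7525.

0.752 L_☉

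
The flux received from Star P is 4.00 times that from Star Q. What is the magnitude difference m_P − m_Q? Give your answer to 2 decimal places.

-1.51

m_P − m_Q = −2.5 log₁₀(F_P/F_Q) = −2.5 log₁₀(4.00) = −2.5 × (0.602) = -1.505.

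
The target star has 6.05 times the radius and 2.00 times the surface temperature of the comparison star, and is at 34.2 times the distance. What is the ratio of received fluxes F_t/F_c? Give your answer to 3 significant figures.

L_t/L_c = (R_t/R_c)²(T_t/T_c)⁴ = (6.05)² × (2.00)⁴ = 585.6.
F_t/F_c = (L_t/L_c)/(d_t/d_c)² = 585.6 / (34.2)² = 0.5007.

0.501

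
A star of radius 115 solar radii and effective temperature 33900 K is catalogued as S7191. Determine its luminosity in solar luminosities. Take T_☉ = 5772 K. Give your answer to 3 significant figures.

L/L_☉ = (R/R_☉)² (T/T_☉)⁴ = (115)² × (33900/5772)⁴
       = 1.322×10^4 × (5.873)⁴ = 1.322×10^4 × 1190 = 1.574×10^7.

1.57×10^7 solar luminosities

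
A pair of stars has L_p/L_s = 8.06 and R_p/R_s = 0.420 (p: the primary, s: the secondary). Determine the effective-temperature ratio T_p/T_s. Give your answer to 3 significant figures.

L ∝ R²T⁴ gives T ∝ (L/R²)^(1/4), so
T_p/T_s = (8.06 / 0.420²)^(1/4) = (45.69)^(1/4) = 2.600.

2.60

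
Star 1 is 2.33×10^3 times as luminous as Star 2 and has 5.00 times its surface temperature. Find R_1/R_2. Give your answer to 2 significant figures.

L ∝ R²T⁴ gives R ∝ √L / T², so
R_1/R_2 = √(2.33×10^3) / (5.00)² = 48.27 / 25.00 = 1.931.

1.9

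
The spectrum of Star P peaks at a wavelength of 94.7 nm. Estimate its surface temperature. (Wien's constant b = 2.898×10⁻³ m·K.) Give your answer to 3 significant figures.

T = b/λ_max = 2.898×10⁻³ / (94.7×10⁻⁹) = 3.060×10^4 K.

3.06×10^4 K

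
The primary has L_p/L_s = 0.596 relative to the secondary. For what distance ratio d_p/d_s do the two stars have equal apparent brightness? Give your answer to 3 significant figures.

0.772

Equal flux requires L_p/d_p² = L_s/d_s², so d_p/d_s = √(L_p/L_s)
= √(0.596) = 0.7720.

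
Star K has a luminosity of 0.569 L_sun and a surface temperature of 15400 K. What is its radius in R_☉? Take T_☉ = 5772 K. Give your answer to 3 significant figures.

R/R_☉ = √(L/L_☉) / (T/T_☉)² = √(0.569) / (2.668)²
       = 0.7543 / 7.119 = 0.1060.

0.106 R_☉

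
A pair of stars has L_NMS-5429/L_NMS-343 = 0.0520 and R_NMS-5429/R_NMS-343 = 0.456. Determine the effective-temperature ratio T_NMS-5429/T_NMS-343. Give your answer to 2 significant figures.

L ∝ R²T⁴ gives T ∝ (L/R²)^(1/4), so
T_NMS-5429/T_NMS-343 = (0.0520 / 0.456²)^(1/4) = (0.2501)^(1/4) = 0.7072.

0.71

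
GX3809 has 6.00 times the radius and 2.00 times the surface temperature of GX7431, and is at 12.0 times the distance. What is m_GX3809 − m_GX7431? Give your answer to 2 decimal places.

-1.51

L_GX3809/L_GX7431 = (6.00)²(2.00)⁴ = 576.0.
F_GX3809/F_GX7431 = (L_GX3809/L_GX7431)/(d_GX3809/d_GX7431)² = 576.0/144.0 = 4.000.
m_GX3809 − m_GX7431 = −2.5 log₁₀(4.000) = -1.51.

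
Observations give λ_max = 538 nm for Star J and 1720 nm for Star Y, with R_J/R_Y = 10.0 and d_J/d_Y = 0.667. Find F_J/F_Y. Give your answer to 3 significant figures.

Wien's law: T_J/T_Y = λ_Y/λ_J = 1720/538 = 3.197.
L_J/L_Y = (R_J/R_Y)²(T_J/T_Y)⁴ = (10.0)²(3.197)⁴ = 1.045×10^4.
F_J/F_Y = (L_J/L_Y)/(d_J/d_Y)² = 1.045×10^4/(0.667)² = 2.348×10^4.

2.35×10^4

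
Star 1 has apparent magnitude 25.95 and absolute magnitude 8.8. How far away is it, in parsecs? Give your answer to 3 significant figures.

2.69×10^4 pc

m − M = 5 log₁₀(d/10 pc)
25.95 − (8.8) = 17.15 = 5 log₁₀(d/10)
d = 10 × 10^(17.15/5) = 10 × 10^3.430 = 2.692×10^4 pc.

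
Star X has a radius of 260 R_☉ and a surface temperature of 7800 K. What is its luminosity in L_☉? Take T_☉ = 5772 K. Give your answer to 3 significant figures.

2.25×10^5 L_☉

L/L_☉ = (R/R_☉)² (T/T_☉)⁴ = (260)² × (7800/5772)⁴
       = 6.760×10^4 × (1.351)⁴ = 6.760×10^4 × 3.335 = 2.254×10^5.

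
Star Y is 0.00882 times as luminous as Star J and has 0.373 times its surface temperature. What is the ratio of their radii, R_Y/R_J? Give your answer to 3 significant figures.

L ∝ R²T⁴ gives R ∝ √L / T², so
R_Y/R_J = √(0.00882) / (0.373)² = 0.09391 / 0.1391 = 0.6750.

0.675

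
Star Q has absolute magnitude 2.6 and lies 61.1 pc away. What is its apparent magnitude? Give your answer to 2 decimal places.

m = M + 5 log₁₀(d/10 pc) = 2.6 + 5 log₁₀(61.1/10)
  = 2.6 + 5 × 0.786 = 2.6 + 3.93 = 6.53.

6.53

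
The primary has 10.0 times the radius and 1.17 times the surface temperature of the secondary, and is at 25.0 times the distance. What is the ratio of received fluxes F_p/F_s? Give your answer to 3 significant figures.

0.300

L_p/L_s = (R_p/R_s)²(T_p/T_s)⁴ = (10.0)² × (1.17)⁴ = 187.4.
F_p/F_s = (L_p/L_s)/(d_p/d_s)² = 187.4 / (25.0)² = 0.2998.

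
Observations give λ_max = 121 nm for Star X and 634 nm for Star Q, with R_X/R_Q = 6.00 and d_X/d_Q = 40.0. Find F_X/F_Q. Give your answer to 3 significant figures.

Wien's law: T_X/T_Q = λ_Q/λ_X = 634/121 = 5.240.
L_X/L_Q = (R_X/R_Q)²(T_X/T_Q)⁴ = (6.00)²(5.240)⁴ = 2.713×10^4.
F_X/F_Q = (L_X/L_Q)/(d_X/d_Q)² = 2.713×10^4/(40.0)² = 16.96.

17.0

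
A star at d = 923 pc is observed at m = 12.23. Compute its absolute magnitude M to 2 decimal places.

M = m − 5 log₁₀(d/10 pc) = 12.23 − 5 log₁₀(923/10)
  = 12.23 − 5 × 1.965 = 12.23 − 9.83 = 2.40.

2.40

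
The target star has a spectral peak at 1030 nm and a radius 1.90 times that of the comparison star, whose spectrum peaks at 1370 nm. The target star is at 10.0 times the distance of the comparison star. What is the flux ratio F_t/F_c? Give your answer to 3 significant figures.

0.113

Wien's law: T_t/T_c = λ_c/λ_t = 1370/1030 = 1.330.
L_t/L_c = (R_t/R_c)²(T_t/T_c)⁴ = (1.90)²(1.330)⁴ = 11.30.
F_t/F_c = (L_t/L_c)/(d_t/d_c)² = 11.30/(10.0)² = 0.1130.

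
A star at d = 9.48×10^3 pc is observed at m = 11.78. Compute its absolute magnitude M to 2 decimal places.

-3.10

M = m − 5 log₁₀(d/10 pc) = 11.78 − 5 log₁₀(9.48×10^3/10)
  = 11.78 − 5 × 2.977 = 11.78 − 14.88 = -3.10.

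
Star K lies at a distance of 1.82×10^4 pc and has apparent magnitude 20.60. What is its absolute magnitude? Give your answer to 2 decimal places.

M = m − 5 log₁₀(d/10 pc) = 20.60 − 5 log₁₀(1.82×10^4/10)
  = 20.60 − 5 × 3.260 = 20.60 − 16.30 = 4.30.

4.30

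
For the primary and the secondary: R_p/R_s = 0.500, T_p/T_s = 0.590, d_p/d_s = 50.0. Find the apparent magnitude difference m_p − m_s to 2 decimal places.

L_p/L_s = (0.500)²(0.590)⁴ = 0.03029.
F_p/F_s = (L_p/L_s)/(d_p/d_s)² = 0.03029/2500 = 1.212×10^-5.
m_p − m_s = −2.5 log₁₀(1.212×10^-5) = 12.29.

12.29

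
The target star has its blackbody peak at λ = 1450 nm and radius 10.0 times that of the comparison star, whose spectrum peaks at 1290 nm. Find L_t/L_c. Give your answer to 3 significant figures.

Wien's law gives T ∝ 1/λ_max, so T_t/T_c = λ_c/λ_t = 1290/1450 = 0.8897.
Then L ∝ R²T⁴ gives L_t/L_c = (10.0)² × (0.8897)⁴ = 100.0 × 0.6265 = 62.65.

62.6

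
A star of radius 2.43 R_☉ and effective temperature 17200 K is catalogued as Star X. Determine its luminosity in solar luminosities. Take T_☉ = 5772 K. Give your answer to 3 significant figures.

466 solar luminosities

L/L_☉ = (R/R_☉)² (T/T_☉)⁴ = (2.43)² × (17200/5772)⁴
       = 5.905 × (2.980)⁴ = 5.905 × 78.85 = 465.6.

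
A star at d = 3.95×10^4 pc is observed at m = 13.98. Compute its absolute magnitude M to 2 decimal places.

-4.00

M = m − 5 log₁₀(d/10 pc) = 13.98 − 5 log₁₀(3.95×10^4/10)
  = 13.98 − 5 × 3.597 = 13.98 − 17.98 = -4.00.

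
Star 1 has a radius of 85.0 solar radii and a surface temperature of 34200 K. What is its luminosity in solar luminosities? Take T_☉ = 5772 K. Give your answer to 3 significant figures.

8.91×10^6 solar luminosities

L/L_☉ = (R/R_☉)² (T/T_☉)⁴ = (85.0)² × (34200/5772)⁴
       = 7225 × (5.925)⁴ = 7225 × 1233 = 8.905×10^6.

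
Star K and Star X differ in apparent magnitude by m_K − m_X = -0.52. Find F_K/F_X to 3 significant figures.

1.61

F_K/F_X = 10^(−(m_K − m_X)/2.5) = 10^(0.52/2.5) = 10^0.208 = 1.614.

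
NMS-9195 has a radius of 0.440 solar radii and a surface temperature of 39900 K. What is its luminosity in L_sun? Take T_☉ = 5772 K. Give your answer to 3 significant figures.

L/L_☉ = (R/R_☉)² (T/T_☉)⁴ = (0.440)² × (39900/5772)⁴
       = 0.1936 × (6.913)⁴ = 0.1936 × 2283 = 442.1.

442 L_sun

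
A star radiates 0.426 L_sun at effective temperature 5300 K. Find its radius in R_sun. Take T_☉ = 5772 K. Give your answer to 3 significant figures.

0.774 R_sun

R/R_☉ = √(L/L_☉) / (T/T_☉)² = √(0.426) / (0.9182)²
       = 0.6527 / 0.8431 = 0.7741.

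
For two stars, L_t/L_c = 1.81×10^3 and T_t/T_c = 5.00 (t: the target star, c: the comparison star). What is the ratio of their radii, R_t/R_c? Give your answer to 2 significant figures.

1.7

L ∝ R²T⁴ gives R ∝ √L / T², so
R_t/R_c = √(1.81×10^3) / (5.00)² = 42.54 / 25.00 = 1.702.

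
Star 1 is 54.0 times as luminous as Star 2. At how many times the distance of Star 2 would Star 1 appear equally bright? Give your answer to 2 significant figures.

7.3

Equal flux requires L_1/d_1² = L_2/d_2², so d_1/d_2 = √(L_1/L_2)
= √(54.0) = 7.348.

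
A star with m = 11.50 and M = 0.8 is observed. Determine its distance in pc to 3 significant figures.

1.38×10^3 pc

m − M = 5 log₁₀(d/10 pc)
11.50 − (0.8) = 10.70 = 5 log₁₀(d/10)
d = 10 × 10^(10.70/5) = 10 × 10^2.140 = 1380 pc.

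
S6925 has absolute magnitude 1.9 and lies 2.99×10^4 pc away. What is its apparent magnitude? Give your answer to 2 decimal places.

19.28

m = M + 5 log₁₀(d/10 pc) = 1.9 + 5 log₁₀(2.99×10^4/10)
  = 1.9 + 5 × 3.476 = 1.9 + 17.38 = 19.28.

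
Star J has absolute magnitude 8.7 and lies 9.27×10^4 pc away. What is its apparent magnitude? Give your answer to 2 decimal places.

28.54

m = M + 5 log₁₀(d/10 pc) = 8.7 + 5 log₁₀(9.27×10^4/10)
  = 8.7 + 5 × 3.967 = 8.7 + 19.84 = 28.54.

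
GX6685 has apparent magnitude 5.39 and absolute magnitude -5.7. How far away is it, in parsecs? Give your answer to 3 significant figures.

m − M = 5 log₁₀(d/10 pc)
5.39 − (-5.7) = 11.09 = 5 log₁₀(d/10)
d = 10 × 10^(11.09/5) = 10 × 10^2.218 = 1652 pc.

1.65×10^3 pc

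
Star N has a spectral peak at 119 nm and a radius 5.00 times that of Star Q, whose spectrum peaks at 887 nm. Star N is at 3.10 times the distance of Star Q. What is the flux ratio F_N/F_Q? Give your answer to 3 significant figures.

Wien's law: T_N/T_Q = λ_Q/λ_N = 887/119 = 7.454.
L_N/L_Q = (R_N/R_Q)²(T_N/T_Q)⁴ = (5.00)²(7.454)⁴ = 7.717×10^4.
F_N/F_Q = (L_N/L_Q)/(d_N/d_Q)² = 7.717×10^4/(3.10)² = 8030.

8.03×10^3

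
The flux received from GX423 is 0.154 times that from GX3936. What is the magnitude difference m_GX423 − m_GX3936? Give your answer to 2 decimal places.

2.03

m_GX423 − m_GX3936 = −2.5 log₁₀(F_GX423/F_GX3936) = −2.5 log₁₀(0.154) = −2.5 × (-0.812) = 2.031.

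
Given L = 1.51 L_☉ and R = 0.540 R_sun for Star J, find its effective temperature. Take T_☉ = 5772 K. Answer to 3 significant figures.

8.71×10^3 K

T/T_☉ = (L/L_☉)^(1/4) / (R/R_☉)^(1/2)
T = 5772 × (1.51)^(1/4) / √(0.540) = 5772 × 1.109 / 0.7348 = 8707 K.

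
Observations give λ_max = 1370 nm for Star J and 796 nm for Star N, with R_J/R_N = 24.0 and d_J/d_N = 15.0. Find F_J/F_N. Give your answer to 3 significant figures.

Wien's law: T_J/T_N = λ_N/λ_J = 796/1370 = 0.5810.
L_J/L_N = (R_J/R_N)²(T_J/T_N)⁴ = (24.0)²(0.5810)⁴ = 65.64.
F_J/F_N = (L_J/L_N)/(d_J/d_N)² = 65.64/(15.0)² = 0.2917.

0.292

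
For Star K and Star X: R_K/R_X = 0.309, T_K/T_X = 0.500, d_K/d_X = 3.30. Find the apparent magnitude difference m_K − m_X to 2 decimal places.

8.15

L_K/L_X = (0.309)²(0.500)⁴ = 0.005968.
F_K/F_X = (L_K/L_X)/(d_K/d_X)² = 0.005968/10.89 = 5.480×10^-4.
m_K − m_X = −2.5 log₁₀(5.480×10^-4) = 8.15.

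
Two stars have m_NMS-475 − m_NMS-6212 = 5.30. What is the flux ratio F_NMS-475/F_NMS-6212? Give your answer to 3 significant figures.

0.00759

F_NMS-475/F_NMS-6212 = 10^(−(m_NMS-475 − m_NMS-6212)/2.5) = 10^(-5.30/2.5) = 10^-2.120 = 0.007586.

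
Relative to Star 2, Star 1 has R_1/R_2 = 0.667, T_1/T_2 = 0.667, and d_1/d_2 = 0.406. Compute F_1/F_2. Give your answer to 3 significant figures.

0.534

L_1/L_2 = (R_1/R_2)²(T_1/T_2)⁴ = (0.667)² × (0.667)⁴ = 0.08806.
F_1/F_2 = (L_1/L_2)/(d_1/d_2)² = 0.08806 / (0.406)² = 0.5342.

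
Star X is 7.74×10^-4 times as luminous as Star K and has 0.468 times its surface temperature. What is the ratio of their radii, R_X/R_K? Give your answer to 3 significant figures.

0.127

L ∝ R²T⁴ gives R ∝ √L / T², so
R_X/R_K = √(7.74×10^-4) / (0.468)² = 0.02782 / 0.2190 = 0.1270.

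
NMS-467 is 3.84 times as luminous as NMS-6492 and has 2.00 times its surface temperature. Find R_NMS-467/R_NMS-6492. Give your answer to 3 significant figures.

0.490

L ∝ R²T⁴ gives R ∝ √L / T², so
R_NMS-467/R_NMS-6492 = √(3.84) / (2.00)² = 1.960 / 4.000 = 0.4899.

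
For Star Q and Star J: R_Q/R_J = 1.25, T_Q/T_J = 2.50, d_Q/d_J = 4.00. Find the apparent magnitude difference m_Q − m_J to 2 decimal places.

-1.45

L_Q/L_J = (1.25)²(2.50)⁴ = 61.04.
F_Q/F_J = (L_Q/L_J)/(d_Q/d_J)² = 61.04/16.00 = 3.815.
m_Q − m_J = −2.5 log₁₀(3.815) = -1.45.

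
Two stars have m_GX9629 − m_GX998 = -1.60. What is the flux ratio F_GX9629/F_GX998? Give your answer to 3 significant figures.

4.37

F_GX9629/F_GX998 = 10^(−(m_GX9629 − m_GX998)/2.5) = 10^(1.60/2.5) = 10^0.640 = 4.365.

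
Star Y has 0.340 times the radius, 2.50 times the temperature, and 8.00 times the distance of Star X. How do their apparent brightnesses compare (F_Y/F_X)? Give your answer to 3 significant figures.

0.0706

L_Y/L_X = (R_Y/R_X)²(T_Y/T_X)⁴ = (0.340)² × (2.50)⁴ = 4.516.
F_Y/F_X = (L_Y/L_X)/(d_Y/d_X)² = 4.516 / (8.00)² = 0.07056.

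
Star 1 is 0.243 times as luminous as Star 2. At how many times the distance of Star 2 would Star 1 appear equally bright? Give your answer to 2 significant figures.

0.49

Equal flux requires L_1/d_1² = L_2/d_2², so d_1/d_2 = √(L_1/L_2)
= √(0.243) = 0.4930.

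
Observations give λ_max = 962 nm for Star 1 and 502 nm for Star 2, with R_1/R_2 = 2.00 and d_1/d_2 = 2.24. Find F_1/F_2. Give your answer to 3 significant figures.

0.0591

Wien's law: T_1/T_2 = λ_2/λ_1 = 502/962 = 0.5218.
L_1/L_2 = (R_1/R_2)²(T_1/T_2)⁴ = (2.00)²(0.5218)⁴ = 0.2966.
F_1/F_2 = (L_1/L_2)/(d_1/d_2)² = 0.2966/(2.24)² = 0.05911.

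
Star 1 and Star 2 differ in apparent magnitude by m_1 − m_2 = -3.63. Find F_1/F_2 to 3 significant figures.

28.3

F_1/F_2 = 10^(−(m_1 − m_2)/2.5) = 10^(3.63/2.5) = 10^1.452 = 28.31.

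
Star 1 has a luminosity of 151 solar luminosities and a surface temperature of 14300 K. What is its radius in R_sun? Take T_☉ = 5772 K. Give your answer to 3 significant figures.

R/R_☉ = √(L/L_☉) / (T/T_☉)² = √(151) / (2.477)²
       = 12.29 / 6.138 = 2.002.

2.00 R_sun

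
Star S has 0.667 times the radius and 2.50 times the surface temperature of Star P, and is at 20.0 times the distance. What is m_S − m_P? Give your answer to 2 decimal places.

L_S/L_P = (0.667)²(2.50)⁴ = 17.38.
F_S/F_P = (L_S/L_P)/(d_S/d_P)² = 17.38/400.0 = 0.04345.
m_S − m_P = −2.5 log₁₀(0.04345) = 3.41.

3.41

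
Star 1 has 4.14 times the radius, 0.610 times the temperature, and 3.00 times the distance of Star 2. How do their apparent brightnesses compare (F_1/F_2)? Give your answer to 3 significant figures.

L_1/L_2 = (R_1/R_2)²(T_1/T_2)⁴ = (4.14)² × (0.610)⁴ = 2.373.
F_1/F_2 = (L_1/L_2)/(d_1/d_2)² = 2.373 / (3.00)² = 0.2637.

0.264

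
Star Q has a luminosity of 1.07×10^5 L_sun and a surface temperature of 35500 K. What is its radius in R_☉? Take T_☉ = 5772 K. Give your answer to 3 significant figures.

8.65 R_☉

R/R_☉ = √(L/L_☉) / (T/T_☉)² = √(1.07×10^5) / (6.150)²
       = 327.1 / 37.83 = 8.647.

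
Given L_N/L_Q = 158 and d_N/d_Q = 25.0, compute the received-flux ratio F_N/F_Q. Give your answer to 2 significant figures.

0.25

F = L/(4πd²), so F_N/F_Q = (L_N/L_Q) / (d_N/d_Q)²
= 158 / (25.0)² = 158 / 625.0 = 0.2528.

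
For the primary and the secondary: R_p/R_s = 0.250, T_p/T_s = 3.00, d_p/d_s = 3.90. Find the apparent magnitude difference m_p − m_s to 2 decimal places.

1.19

L_p/L_s = (0.250)²(3.00)⁴ = 5.062.
F_p/F_s = (L_p/L_s)/(d_p/d_s)² = 5.062/15.21 = 0.3328.
m_p − m_s = −2.5 log₁₀(0.3328) = 1.19.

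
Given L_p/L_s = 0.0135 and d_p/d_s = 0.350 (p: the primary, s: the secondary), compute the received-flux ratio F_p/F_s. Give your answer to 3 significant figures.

0.110

F = L/(4πd²), so F_p/F_s = (L_p/L_s) / (d_p/d_s)²
= 0.0135 / (0.350)² = 0.0135 / 0.1225 = 0.1102.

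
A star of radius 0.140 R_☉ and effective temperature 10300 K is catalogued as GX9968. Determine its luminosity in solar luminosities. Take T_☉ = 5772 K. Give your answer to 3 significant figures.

0.199 solar luminosities

L/L_☉ = (R/R_☉)² (T/T_☉)⁴ = (0.140)² × (10300/5772)⁴
       = 0.01960 × (1.784)⁴ = 0.01960 × 10.14 = 0.1987.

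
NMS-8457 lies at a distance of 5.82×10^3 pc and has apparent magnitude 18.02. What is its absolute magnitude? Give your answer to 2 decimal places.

M = m − 5 log₁₀(d/10 pc) = 18.02 − 5 log₁₀(5.82×10^3/10)
  = 18.02 − 5 × 2.765 = 18.02 − 13.82 = 4.20.

4.20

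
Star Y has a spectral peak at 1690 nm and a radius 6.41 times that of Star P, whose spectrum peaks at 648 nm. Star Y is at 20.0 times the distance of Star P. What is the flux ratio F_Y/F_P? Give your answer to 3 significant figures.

0.00222

Wien's law: T_Y/T_P = λ_P/λ_Y = 648/1690 = 0.3834.
L_Y/L_P = (R_Y/R_P)²(T_Y/T_P)⁴ = (6.41)²(0.3834)⁴ = 0.8881.
F_Y/F_P = (L_Y/L_P)/(d_Y/d_P)² = 0.8881/(20.0)² = 0.002220.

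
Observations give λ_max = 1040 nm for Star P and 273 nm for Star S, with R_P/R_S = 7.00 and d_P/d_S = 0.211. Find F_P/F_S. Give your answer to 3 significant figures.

Wien's law: T_P/T_S = λ_S/λ_P = 273/1040 = 0.2625.
L_P/L_S = (R_P/R_S)²(T_P/T_S)⁴ = (7.00)²(0.2625)⁴ = 0.2327.
F_P/F_S = (L_P/L_S)/(d_P/d_S)² = 0.2327/(0.211)² = 5.226.

5.23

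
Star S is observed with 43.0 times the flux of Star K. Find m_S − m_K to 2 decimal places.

m_S − m_K = −2.5 log₁₀(F_S/F_K) = −2.5 log₁₀(43.0) = −2.5 × (1.633) = -4.084.

-4.08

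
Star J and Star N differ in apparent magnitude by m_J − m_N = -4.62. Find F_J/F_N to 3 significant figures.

70.5

F_J/F_N = 10^(−(m_J − m_N)/2.5) = 10^(4.62/2.5) = 10^1.848 = 70.47.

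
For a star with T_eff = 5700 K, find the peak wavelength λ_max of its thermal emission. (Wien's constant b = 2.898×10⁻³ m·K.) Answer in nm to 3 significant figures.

λ_max = b/T = 2.898×10⁻³ / 5700 = 5.08×10^-7 m = 508.4 nm.

508 nm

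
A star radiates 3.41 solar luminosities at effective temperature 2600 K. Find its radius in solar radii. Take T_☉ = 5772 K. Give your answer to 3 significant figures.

R/R_☉ = √(L/L_☉) / (T/T_☉)² = √(3.41) / (0.4505)²
       = 1.847 / 0.2029 = 9.101.

9.10 solar radii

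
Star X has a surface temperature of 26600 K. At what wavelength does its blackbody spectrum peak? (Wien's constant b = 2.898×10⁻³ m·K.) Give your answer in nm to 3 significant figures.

109 nm

λ_max = b/T = 2.898×10⁻³ / 26600 = 1.09×10^-7 m = 108.9 nm.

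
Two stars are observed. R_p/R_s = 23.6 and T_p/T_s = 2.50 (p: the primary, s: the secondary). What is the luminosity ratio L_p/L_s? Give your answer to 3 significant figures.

From the Stefan–Boltzmann law, L ∝ R²T⁴, so
L_p/L_s = (R_p/R_s)² (T_p/T_s)⁴ = (23.6)² × (2.50)⁴ = 557.0 × 39.06 = 2.176×10^4.

2.18×10^4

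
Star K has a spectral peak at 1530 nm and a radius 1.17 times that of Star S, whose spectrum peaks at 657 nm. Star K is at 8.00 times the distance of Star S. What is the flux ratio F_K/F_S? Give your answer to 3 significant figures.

7.27×10^-4

Wien's law: T_K/T_S = λ_S/λ_K = 657/1530 = 0.4294.
L_K/L_S = (R_K/R_S)²(T_K/T_S)⁴ = (1.17)²(0.4294)⁴ = 0.04654.
F_K/F_S = (L_K/L_S)/(d_K/d_S)² = 0.04654/(8.00)² = 7.273×10^-4.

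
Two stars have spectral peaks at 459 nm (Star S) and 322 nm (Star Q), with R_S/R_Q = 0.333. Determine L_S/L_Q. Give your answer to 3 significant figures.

0.0269

Wien's law gives T ∝ 1/λ_max, so T_S/T_Q = λ_Q/λ_S = 322/459 = 0.7015.
Then L ∝ R²T⁴ gives L_S/L_Q = (0.333)² × (0.7015)⁴ = 0.1109 × 0.2422 = 0.02686.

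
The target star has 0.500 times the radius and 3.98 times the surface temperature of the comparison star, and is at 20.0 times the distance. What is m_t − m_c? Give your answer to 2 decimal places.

L_t/L_c = (0.500)²(3.98)⁴ = 62.73.
F_t/F_c = (L_t/L_c)/(d_t/d_c)² = 62.73/400.0 = 0.1568.
m_t − m_c = −2.5 log₁₀(0.1568) = 2.01.

2.01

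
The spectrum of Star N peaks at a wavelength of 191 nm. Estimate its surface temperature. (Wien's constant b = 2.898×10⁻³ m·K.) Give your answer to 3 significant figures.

T = b/λ_max = 2.898×10⁻³ / (191×10⁻⁹) = 1.517×10^4 K.

1.52×10^4 K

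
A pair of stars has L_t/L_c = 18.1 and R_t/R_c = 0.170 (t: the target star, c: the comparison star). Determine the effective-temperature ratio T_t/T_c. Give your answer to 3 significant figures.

L ∝ R²T⁴ gives T ∝ (L/R²)^(1/4), so
T_t/T_c = (18.1 / 0.170²)^(1/4) = (626.3)^(1/4) = 5.003.

5.00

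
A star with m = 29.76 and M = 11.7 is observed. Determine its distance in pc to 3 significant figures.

m − M = 5 log₁₀(d/10 pc)
29.76 − (11.7) = 18.06 = 5 log₁₀(d/10)
d = 10 × 10^(18.06/5) = 10 × 10^3.612 = 4.093×10^4 pc.

4.09×10^4 pc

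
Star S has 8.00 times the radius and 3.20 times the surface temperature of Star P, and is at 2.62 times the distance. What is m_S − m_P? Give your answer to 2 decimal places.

L_S/L_P = (8.00)²(3.20)⁴ = 6711.
F_S/F_P = (L_S/L_P)/(d_S/d_P)² = 6711/6.864 = 977.6.
m_S − m_P = −2.5 log₁₀(977.6) = -7.48.

-7.48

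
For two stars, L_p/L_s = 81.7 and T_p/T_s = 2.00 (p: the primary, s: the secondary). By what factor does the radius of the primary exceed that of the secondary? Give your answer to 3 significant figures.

2.26

L ∝ R²T⁴ gives R ∝ √L / T², so
R_p/R_s = √(81.7) / (2.00)² = 9.039 / 4.000 = 2.260.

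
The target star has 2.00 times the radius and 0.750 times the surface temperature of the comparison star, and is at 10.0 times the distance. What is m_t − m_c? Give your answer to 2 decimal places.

L_t/L_c = (2.00)²(0.750)⁴ = 1.266.
F_t/F_c = (L_t/L_c)/(d_t/d_c)² = 1.266/100.0 = 0.01266.
m_t − m_c = −2.5 log₁₀(0.01266) = 4.74.

4.74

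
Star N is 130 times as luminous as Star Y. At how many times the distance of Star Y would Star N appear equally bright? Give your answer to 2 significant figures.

Equal flux requires L_N/d_N² = L_Y/d_Y², so d_N/d_Y = √(L_N/L_Y)
= √(130) = 11.40.

11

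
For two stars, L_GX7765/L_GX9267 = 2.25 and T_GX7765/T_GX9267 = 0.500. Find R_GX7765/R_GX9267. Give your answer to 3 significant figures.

L ∝ R²T⁴ gives R ∝ √L / T², so
R_GX7765/R_GX9267 = √(2.25) / (0.500)² = 1.500 / 0.2500 = 6.000.

6.00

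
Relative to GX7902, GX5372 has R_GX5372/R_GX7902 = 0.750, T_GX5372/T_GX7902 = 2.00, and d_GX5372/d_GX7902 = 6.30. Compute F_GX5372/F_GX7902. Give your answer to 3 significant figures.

0.227

L_GX5372/L_GX7902 = (R_GX5372/R_GX7902)²(T_GX5372/T_GX7902)⁴ = (0.750)² × (2.00)⁴ = 9.000.
F_GX5372/F_GX7902 = (L_GX5372/L_GX7902)/(d_GX5372/d_GX7902)² = 9.000 / (6.30)² = 0.2268.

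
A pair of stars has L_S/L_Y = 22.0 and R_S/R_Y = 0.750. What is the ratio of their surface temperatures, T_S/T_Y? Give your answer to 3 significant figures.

L ∝ R²T⁴ gives T ∝ (L/R²)^(1/4), so
T_S/T_Y = (22.0 / 0.750²)^(1/4) = (39.11)^(1/4) = 2.501.

2.50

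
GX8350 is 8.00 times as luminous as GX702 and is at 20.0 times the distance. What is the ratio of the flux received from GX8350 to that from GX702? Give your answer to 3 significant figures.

0.0200

F = L/(4πd²), so F_GX8350/F_GX702 = (L_GX8350/L_GX702) / (d_GX8350/d_GX702)²
= 8.00 / (20.0)² = 8.00 / 400.0 = 0.02000.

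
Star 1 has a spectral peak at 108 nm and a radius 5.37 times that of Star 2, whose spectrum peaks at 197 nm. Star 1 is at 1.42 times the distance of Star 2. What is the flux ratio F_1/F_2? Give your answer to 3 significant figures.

158

Wien's law: T_1/T_2 = λ_2/λ_1 = 197/108 = 1.824.
L_1/L_2 = (R_1/R_2)²(T_1/T_2)⁴ = (5.37)²(1.824)⁴ = 319.2.
F_1/F_2 = (L_1/L_2)/(d_1/d_2)² = 319.2/(1.42)² = 158.3.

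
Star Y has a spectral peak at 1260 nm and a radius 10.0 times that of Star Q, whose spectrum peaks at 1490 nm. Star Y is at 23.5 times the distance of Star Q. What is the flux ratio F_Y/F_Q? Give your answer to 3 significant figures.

Wien's law: T_Y/T_Q = λ_Q/λ_Y = 1490/1260 = 1.183.
L_Y/L_Q = (R_Y/R_Q)²(T_Y/T_Q)⁴ = (10.0)²(1.183)⁴ = 195.6.
F_Y/F_Q = (L_Y/L_Q)/(d_Y/d_Q)² = 195.6/(23.5)² = 0.3541.

0.354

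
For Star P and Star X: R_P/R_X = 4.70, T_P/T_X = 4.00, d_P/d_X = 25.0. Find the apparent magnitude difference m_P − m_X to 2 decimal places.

L_P/L_X = (4.70)²(4.00)⁴ = 5655.
F_P/F_X = (L_P/L_X)/(d_P/d_X)² = 5655/625.0 = 9.048.
m_P − m_X = −2.5 log₁₀(9.048) = -2.39.

-2.39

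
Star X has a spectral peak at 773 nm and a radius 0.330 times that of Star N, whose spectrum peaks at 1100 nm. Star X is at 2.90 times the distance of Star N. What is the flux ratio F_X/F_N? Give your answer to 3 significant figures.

Wien's law: T_X/T_N = λ_N/λ_X = 1100/773 = 1.423.
L_X/L_N = (R_X/R_N)²(T_X/T_N)⁴ = (0.330)²(1.423)⁴ = 0.4466.
F_X/F_N = (L_X/L_N)/(d_X/d_N)² = 0.4466/(2.90)² = 0.05310.

0.0531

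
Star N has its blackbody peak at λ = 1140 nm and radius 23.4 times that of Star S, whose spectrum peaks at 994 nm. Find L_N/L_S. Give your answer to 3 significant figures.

316

Wien's law gives T ∝ 1/λ_max, so T_N/T_S = λ_S/λ_N = 994/1140 = 0.8719.
Then L ∝ R²T⁴ gives L_N/L_S = (23.4)² × (0.8719)⁴ = 547.6 × 0.5780 = 316.5.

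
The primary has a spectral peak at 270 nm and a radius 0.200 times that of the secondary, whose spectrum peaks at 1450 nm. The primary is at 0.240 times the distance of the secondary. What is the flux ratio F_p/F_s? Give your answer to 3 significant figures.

Wien's law: T_p/T_s = λ_s/λ_p = 1450/270 = 5.370.
L_p/L_s = (R_p/R_s)²(T_p/T_s)⁴ = (0.200)²(5.370)⁴ = 33.27.
F_p/F_s = (L_p/L_s)/(d_p/d_s)² = 33.27/(0.240)² = 577.6.

578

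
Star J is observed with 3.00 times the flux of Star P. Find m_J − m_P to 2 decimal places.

-1.19

m_J − m_P = −2.5 log₁₀(F_J/F_P) = −2.5 log₁₀(3.00) = −2.5 × (0.477) = -1.193.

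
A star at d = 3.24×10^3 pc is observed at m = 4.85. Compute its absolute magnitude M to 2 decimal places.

-7.70

M = m − 5 log₁₀(d/10 pc) = 4.85 − 5 log₁₀(3.24×10^3/10)
  = 4.85 − 5 × 2.511 = 4.85 − 12.55 = -7.70.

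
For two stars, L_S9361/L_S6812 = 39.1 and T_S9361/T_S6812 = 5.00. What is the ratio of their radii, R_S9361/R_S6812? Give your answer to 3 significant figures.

0.250

L ∝ R²T⁴ gives R ∝ √L / T², so
R_S9361/R_S6812 = √(39.1) / (5.00)² = 6.253 / 25.00 = 0.2501.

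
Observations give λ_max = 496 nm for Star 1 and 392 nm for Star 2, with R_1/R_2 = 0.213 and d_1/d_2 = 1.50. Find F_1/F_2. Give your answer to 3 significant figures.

Wien's law: T_1/T_2 = λ_2/λ_1 = 392/496 = 0.7903.
L_1/L_2 = (R_1/R_2)²(T_1/T_2)⁴ = (0.213)²(0.7903)⁴ = 0.01770.
F_1/F_2 = (L_1/L_2)/(d_1/d_2)² = 0.01770/(1.50)² = 0.007867.

0.00787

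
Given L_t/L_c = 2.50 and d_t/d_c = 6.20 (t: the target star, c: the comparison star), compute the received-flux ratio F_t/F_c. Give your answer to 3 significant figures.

F = L/(4πd²), so F_t/F_c = (L_t/L_c) / (d_t/d_c)²
= 2.50 / (6.20)² = 2.50 / 38.44 = 0.06504.

0.0650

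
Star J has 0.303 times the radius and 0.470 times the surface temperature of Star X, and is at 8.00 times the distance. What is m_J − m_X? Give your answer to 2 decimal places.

10.39

L_J/L_X = (0.303)²(0.470)⁴ = 0.004480.
F_J/F_X = (L_J/L_X)/(d_J/d_X)² = 0.004480/64.00 = 7.000×10^-5.
m_J − m_X = −2.5 log₁₀(7.000×10^-5) = 10.39.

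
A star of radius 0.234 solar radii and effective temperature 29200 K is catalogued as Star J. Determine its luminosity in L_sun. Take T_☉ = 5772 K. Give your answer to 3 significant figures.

L/L_☉ = (R/R_☉)² (T/T_☉)⁴ = (0.234)² × (29200/5772)⁴
       = 0.05476 × (5.059)⁴ = 0.05476 × 655.0 = 35.86.

35.9 L_sun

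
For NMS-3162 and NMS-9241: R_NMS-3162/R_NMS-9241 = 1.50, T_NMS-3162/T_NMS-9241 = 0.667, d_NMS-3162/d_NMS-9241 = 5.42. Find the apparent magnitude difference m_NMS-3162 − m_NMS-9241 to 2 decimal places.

4.55

L_NMS-3162/L_NMS-9241 = (1.50)²(0.667)⁴ = 0.4453.
F_NMS-3162/F_NMS-9241 = (L_NMS-3162/L_NMS-9241)/(d_NMS-3162/d_NMS-9241)² = 0.4453/29.38 = 0.01516.
m_NMS-3162 − m_NMS-9241 = −2.5 log₁₀(0.01516) = 4.55.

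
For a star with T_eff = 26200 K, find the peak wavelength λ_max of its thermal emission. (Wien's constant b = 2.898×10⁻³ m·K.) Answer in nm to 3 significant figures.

λ_max = b/T = 2.898×10⁻³ / 26200 = 1.11×10^-7 m = 110.6 nm.

111 nm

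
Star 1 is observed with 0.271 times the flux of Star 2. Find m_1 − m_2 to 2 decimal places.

m_1 − m_2 = −2.5 log₁₀(F_1/F_2) = −2.5 log₁₀(0.271) = −2.5 × (-0.567) = 1.418.

1.42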